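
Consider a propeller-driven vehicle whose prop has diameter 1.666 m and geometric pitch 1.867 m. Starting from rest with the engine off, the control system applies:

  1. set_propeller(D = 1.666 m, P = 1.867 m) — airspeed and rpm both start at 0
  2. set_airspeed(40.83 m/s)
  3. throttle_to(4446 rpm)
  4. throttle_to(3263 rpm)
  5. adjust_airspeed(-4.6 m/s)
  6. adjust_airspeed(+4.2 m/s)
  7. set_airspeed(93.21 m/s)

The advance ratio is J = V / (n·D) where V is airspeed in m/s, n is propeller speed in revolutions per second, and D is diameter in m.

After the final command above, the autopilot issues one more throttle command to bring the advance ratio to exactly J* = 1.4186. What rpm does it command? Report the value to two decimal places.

rpm = 2366.35

set_propeller: D = 1.666 m, P = 1.867 m (p = P/D = 1.120648); state ← (V=0, rpm=0)
set_airspeed(40.83): V ← 40.83 m/s
throttle_to(4446): rpm ← 4446
throttle_to(3263): rpm ← 3263
adjust_airspeed(-4.6): V ← 40.83 -4.6 = 36.23 m/s
adjust_airspeed(+4.2): V ← 36.23 +4.2 = 40.43 m/s
set_airspeed(93.21): V ← 93.21 m/s
final state: V = 93.21 m/s, rpm = 3263 → n = rpm/60 = 54.383333 rev/s
target J* = 1.4186; solve J* = V/(n·D) for n: n = V/(J*·D) = 93.21/(1.4186 × 1.666) = 39.439151 rev/s
rpm = 60·n = 2366.349049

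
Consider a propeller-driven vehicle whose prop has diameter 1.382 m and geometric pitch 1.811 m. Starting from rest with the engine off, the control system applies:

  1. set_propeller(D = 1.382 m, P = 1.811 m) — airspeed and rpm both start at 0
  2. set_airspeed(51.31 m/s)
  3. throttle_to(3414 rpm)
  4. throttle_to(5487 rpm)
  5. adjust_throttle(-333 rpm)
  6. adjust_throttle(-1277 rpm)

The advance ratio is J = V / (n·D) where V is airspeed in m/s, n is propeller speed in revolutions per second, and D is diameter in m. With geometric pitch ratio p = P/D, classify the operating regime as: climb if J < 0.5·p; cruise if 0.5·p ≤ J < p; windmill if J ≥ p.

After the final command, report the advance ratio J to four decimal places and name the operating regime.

J = 0.5746, regime = climb

set_propeller: D = 1.382 m, P = 1.811 m (p = P/D = 1.310420); state ← (V=0, rpm=0)
set_airspeed(51.31): V ← 51.31 m/s
throttle_to(3414): rpm ← 3414
throttle_to(5487): rpm ← 5487
adjust_throttle(-333): rpm ← 5487 -333 = 5154
adjust_throttle(-1277): rpm ← 5154 -1277 = 3877
final state: V = 51.31 m/s, rpm = 3877 → n = rpm/60 = 64.616667 rev/s
J = V / (n·D) = 51.31 / (64.616667 × 1.382) = 0.574579
regime bands: climb J<0.6552 | cruise [0.6552, 1.3104) | windmill J≥1.3104
J = 0.5746 → climb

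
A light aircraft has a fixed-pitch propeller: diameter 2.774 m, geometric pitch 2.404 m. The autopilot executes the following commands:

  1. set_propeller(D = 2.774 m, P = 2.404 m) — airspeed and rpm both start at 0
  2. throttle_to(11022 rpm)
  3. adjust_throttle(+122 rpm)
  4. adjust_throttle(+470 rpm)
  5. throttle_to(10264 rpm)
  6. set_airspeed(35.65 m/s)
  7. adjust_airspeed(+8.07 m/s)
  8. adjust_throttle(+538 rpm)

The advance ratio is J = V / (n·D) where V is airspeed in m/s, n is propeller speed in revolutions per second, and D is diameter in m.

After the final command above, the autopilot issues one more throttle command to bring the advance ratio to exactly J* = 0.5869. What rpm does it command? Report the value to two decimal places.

rpm = 1611.24

set_propeller: D = 2.774 m, P = 2.404 m (p = P/D = 0.866619); state ← (V=0, rpm=0)
throttle_to(11022): rpm ← 11022
adjust_throttle(+122): rpm ← 11022 +122 = 11144
adjust_throttle(+470): rpm ← 11144 +470 = 11614
throttle_to(10264): rpm ← 10264
set_airspeed(35.65): V ← 35.65 m/s
adjust_airspeed(+8.07): V ← 35.65 +8.07 = 43.72 m/s
adjust_throttle(+538): rpm ← 10264 +538 = 10802
final state: V = 43.72 m/s, rpm = 10802 → n = rpm/60 = 180.033333 rev/s
target J* = 0.5869; solve J* = V/(n·D) for n: n = V/(J*·D) = 43.72/(0.5869 × 2.774) = 26.854037 rev/s
rpm = 60·n = 1611.242235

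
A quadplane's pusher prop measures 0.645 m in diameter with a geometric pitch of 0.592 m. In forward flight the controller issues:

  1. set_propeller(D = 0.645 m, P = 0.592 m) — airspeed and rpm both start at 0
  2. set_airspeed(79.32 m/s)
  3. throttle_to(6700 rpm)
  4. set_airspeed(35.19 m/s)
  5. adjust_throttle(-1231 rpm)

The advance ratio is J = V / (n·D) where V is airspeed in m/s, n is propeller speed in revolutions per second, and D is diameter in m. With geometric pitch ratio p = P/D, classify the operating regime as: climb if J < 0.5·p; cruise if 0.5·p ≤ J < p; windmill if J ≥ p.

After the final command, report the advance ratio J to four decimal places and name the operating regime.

J = 0.5986, regime = cruise

set_propeller: D = 0.645 m, P = 0.592 m (p = P/D = 0.917829); state ← (V=0, rpm=0)
set_airspeed(79.32): V ← 79.32 m/s
throttle_to(6700): rpm ← 6700
set_airspeed(35.19): V ← 35.19 m/s
adjust_throttle(-1231): rpm ← 6700 -1231 = 5469
final state: V = 35.19 m/s, rpm = 5469 → n = rpm/60 = 91.150000 rev/s
J = V / (n·D) = 35.19 / (91.150000 × 0.645) = 0.598553
regime bands: climb J<0.4589 | cruise [0.4589, 0.9178) | windmill J≥0.9178
J = 0.5986 → cruise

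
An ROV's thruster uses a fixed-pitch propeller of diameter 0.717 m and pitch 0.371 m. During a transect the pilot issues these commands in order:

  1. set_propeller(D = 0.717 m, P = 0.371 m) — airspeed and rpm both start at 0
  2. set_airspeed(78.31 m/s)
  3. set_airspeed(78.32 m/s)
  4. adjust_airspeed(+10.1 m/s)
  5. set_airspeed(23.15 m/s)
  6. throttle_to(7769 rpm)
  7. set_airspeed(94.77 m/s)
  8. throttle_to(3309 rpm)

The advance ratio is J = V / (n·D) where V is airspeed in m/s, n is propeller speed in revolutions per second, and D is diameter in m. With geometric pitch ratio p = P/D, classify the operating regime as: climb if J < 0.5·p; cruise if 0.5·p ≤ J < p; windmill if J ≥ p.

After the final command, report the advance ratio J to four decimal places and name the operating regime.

set_propeller: D = 0.717 m, P = 0.371 m (p = P/D = 0.517434); state ← (V=0, rpm=0)
set_airspeed(78.31): V ← 78.31 m/s
set_airspeed(78.32): V ← 78.32 m/s
adjust_airspeed(+10.1): V ← 78.32 +10.1 = 88.42 m/s
set_airspeed(23.15): V ← 23.15 m/s
throttle_to(7769): rpm ← 7769
set_airspeed(94.77): V ← 94.77 m/s
throttle_to(3309): rpm ← 3309
final state: V = 94.77 m/s, rpm = 3309 → n = rpm/60 = 55.150000 rev/s
J = V / (n·D) = 94.77 / (55.150000 × 0.717) = 2.396659
regime bands: climb J<0.2587 | cruise [0.2587, 0.5174) | windmill J≥0.5174
J = 2.3967 → windmill

J = 2.3967, regime = windmill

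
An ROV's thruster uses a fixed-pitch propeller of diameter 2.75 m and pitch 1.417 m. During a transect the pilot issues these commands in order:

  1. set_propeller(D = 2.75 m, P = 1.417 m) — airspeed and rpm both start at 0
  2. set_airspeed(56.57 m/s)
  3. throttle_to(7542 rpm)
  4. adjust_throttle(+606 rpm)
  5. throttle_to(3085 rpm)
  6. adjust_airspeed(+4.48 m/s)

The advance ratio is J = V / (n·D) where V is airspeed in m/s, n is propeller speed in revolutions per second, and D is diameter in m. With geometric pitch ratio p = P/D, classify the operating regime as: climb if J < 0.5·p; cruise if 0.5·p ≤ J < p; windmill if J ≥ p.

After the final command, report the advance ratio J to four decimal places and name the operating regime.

set_propeller: D = 2.75 m, P = 1.417 m (p = P/D = 0.515273); state ← (V=0, rpm=0)
set_airspeed(56.57): V ← 56.57 m/s
throttle_to(7542): rpm ← 7542
adjust_throttle(+606): rpm ← 7542 +606 = 8148
throttle_to(3085): rpm ← 3085
adjust_airspeed(+4.48): V ← 56.57 +4.48 = 61.05 m/s
final state: V = 61.05 m/s, rpm = 3085 → n = rpm/60 = 51.416667 rev/s
J = V / (n·D) = 61.05 / (51.416667 × 2.75) = 0.431767
regime bands: climb J<0.2576 | cruise [0.2576, 0.5153) | windmill J≥0.5153
J = 0.4318 → cruise

J = 0.4318, regime = cruise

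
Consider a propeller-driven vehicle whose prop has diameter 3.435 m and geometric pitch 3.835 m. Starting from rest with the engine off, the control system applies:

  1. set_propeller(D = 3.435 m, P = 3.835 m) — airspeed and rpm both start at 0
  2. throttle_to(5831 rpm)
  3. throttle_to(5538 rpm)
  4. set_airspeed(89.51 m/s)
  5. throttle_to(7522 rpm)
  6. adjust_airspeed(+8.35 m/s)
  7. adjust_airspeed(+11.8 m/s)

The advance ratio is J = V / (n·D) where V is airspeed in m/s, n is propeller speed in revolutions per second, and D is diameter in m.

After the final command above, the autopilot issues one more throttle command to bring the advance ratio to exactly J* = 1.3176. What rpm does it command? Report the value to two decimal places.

rpm = 1453.75

set_propeller: D = 3.435 m, P = 3.835 m (p = P/D = 1.116448); state ← (V=0, rpm=0)
throttle_to(5831): rpm ← 5831
throttle_to(5538): rpm ← 5538
set_airspeed(89.51): V ← 89.51 m/s
throttle_to(7522): rpm ← 7522
adjust_airspeed(+8.35): V ← 89.51 +8.35 = 97.86 m/s
adjust_airspeed(+11.8): V ← 97.86 +11.8 = 109.66 m/s
final state: V = 109.66 m/s, rpm = 7522 → n = rpm/60 = 125.366667 rev/s
target J* = 1.3176; solve J* = V/(n·D) for n: n = V/(J*·D) = 109.66/(1.3176 × 3.435) = 24.229135 rev/s
rpm = 60·n = 1453.748114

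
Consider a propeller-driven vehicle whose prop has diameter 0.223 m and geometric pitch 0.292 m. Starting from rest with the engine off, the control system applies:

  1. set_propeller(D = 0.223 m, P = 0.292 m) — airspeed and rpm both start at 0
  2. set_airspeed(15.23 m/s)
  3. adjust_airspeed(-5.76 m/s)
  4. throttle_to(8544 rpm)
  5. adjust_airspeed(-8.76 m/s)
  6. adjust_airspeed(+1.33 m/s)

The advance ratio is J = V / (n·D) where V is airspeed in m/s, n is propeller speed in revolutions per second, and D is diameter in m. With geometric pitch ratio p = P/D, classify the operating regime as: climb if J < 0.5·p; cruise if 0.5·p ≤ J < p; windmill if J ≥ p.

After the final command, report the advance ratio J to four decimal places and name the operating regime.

J = 0.0642, regime = climb

set_propeller: D = 0.223 m, P = 0.292 m (p = P/D = 1.309417); state ← (V=0, rpm=0)
set_airspeed(15.23): V ← 15.23 m/s
adjust_airspeed(-5.76): V ← 15.23 -5.76 = 9.47 m/s
throttle_to(8544): rpm ← 8544
adjust_airspeed(-8.76): V ← 9.47 -8.76 = 0.71 m/s
adjust_airspeed(+1.33): V ← 0.71 +1.33 = 2.04 m/s
final state: V = 2.04 m/s, rpm = 8544 → n = rpm/60 = 142.400000 rev/s
J = V / (n·D) = 2.04 / (142.400000 × 0.223) = 0.064241
regime bands: climb J<0.6547 | cruise [0.6547, 1.3094) | windmill J≥1.3094
J = 0.0642 → climb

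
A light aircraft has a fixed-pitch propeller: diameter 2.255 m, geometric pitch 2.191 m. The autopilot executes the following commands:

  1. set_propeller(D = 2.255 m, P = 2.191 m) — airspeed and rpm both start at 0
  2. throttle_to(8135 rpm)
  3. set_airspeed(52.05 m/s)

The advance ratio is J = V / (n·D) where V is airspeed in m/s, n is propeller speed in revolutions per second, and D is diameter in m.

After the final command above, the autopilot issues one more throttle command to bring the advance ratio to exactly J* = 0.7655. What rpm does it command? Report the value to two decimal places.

rpm = 1809.17

set_propeller: D = 2.255 m, P = 2.191 m (p = P/D = 0.971619); state ← (V=0, rpm=0)
throttle_to(8135): rpm ← 8135
set_airspeed(52.05): V ← 52.05 m/s
final state: V = 52.05 m/s, rpm = 8135 → n = rpm/60 = 135.583333 rev/s
target J* = 0.7655; solve J* = V/(n·D) for n: n = V/(J*·D) = 52.05/(0.7655 × 2.255) = 30.152893 rev/s
rpm = 60·n = 1809.173605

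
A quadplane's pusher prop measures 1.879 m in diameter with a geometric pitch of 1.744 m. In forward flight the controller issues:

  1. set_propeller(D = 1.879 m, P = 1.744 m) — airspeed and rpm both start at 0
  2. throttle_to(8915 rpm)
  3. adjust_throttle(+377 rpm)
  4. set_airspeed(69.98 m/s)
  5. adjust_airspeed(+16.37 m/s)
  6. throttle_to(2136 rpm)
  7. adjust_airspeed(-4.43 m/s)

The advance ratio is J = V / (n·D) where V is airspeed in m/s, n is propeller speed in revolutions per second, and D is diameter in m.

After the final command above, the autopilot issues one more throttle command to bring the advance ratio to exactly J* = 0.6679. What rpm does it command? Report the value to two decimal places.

rpm = 3916.54

set_propeller: D = 1.879 m, P = 1.744 m (p = P/D = 0.928153); state ← (V=0, rpm=0)
throttle_to(8915): rpm ← 8915
adjust_throttle(+377): rpm ← 8915 +377 = 9292
set_airspeed(69.98): V ← 69.98 m/s
adjust_airspeed(+16.37): V ← 69.98 +16.37 = 86.35 m/s
throttle_to(2136): rpm ← 2136
adjust_airspeed(-4.43): V ← 86.35 -4.43 = 81.92 m/s
final state: V = 81.92 m/s, rpm = 2136 → n = rpm/60 = 35.600000 rev/s
target J* = 0.6679; solve J* = V/(n·D) for n: n = V/(J*·D) = 81.92/(0.6679 × 1.879) = 65.275727 rev/s
rpm = 60·n = 3916.543644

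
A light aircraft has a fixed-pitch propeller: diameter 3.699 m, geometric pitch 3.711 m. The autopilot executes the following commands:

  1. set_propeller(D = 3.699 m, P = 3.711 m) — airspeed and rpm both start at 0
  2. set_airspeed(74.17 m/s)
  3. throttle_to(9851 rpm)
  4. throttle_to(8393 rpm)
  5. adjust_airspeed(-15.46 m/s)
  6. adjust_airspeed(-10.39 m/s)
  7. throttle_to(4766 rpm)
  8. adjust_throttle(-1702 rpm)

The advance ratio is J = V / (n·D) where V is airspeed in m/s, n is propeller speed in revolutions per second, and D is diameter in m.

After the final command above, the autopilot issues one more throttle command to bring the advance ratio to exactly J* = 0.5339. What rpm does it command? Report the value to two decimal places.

set_propeller: D = 3.699 m, P = 3.711 m (p = P/D = 1.003244); state ← (V=0, rpm=0)
set_airspeed(74.17): V ← 74.17 m/s
throttle_to(9851): rpm ← 9851
throttle_to(8393): rpm ← 8393
adjust_airspeed(-15.46): V ← 74.17 -15.46 = 58.71 m/s
adjust_airspeed(-10.39): V ← 58.71 -10.39 = 48.32 m/s
throttle_to(4766): rpm ← 4766
adjust_throttle(-1702): rpm ← 4766 -1702 = 3064
final state: V = 48.32 m/s, rpm = 3064 → n = rpm/60 = 51.066667 rev/s
target J* = 0.5339; solve J* = V/(n·D) for n: n = V/(J*·D) = 48.32/(0.5339 × 3.699) = 24.467110 rev/s
rpm = 60·n = 1468.026596

rpm = 1468.03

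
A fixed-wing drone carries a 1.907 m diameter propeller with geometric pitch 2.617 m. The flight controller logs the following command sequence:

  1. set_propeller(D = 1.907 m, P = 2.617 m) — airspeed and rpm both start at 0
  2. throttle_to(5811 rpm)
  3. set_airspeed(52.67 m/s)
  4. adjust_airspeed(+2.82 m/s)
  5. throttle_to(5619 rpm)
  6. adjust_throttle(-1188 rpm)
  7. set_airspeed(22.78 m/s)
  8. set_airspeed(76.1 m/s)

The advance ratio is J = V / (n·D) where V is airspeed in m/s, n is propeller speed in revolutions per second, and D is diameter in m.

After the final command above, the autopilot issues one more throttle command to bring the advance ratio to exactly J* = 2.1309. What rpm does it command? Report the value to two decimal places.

rpm = 1123.63

set_propeller: D = 1.907 m, P = 2.617 m (p = P/D = 1.372313); state ← (V=0, rpm=0)
throttle_to(5811): rpm ← 5811
set_airspeed(52.67): V ← 52.67 m/s
adjust_airspeed(+2.82): V ← 52.67 +2.82 = 55.49 m/s
throttle_to(5619): rpm ← 5619
adjust_throttle(-1188): rpm ← 5619 -1188 = 4431
set_airspeed(22.78): V ← 22.78 m/s
set_airspeed(76.1): V ← 76.1 m/s
final state: V = 76.1 m/s, rpm = 4431 → n = rpm/60 = 73.850000 rev/s
target J* = 2.1309; solve J* = V/(n·D) for n: n = V/(J*·D) = 76.1/(2.1309 × 1.907) = 18.727116 rev/s
rpm = 60·n = 1123.626944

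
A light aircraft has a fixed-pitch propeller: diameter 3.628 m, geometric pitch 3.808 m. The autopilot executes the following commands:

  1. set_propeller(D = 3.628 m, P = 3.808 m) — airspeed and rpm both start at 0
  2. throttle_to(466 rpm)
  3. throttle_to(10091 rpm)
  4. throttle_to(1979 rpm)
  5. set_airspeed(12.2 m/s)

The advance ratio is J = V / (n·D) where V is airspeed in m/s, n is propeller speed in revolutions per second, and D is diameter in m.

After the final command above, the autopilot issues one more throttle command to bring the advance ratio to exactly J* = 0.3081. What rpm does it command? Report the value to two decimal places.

set_propeller: D = 3.628 m, P = 3.808 m (p = P/D = 1.049614); state ← (V=0, rpm=0)
throttle_to(466): rpm ← 466
throttle_to(10091): rpm ← 10091
throttle_to(1979): rpm ← 1979
set_airspeed(12.2): V ← 12.2 m/s
final state: V = 12.2 m/s, rpm = 1979 → n = rpm/60 = 32.983333 rev/s
target J* = 0.3081; solve J* = V/(n·D) for n: n = V/(J*·D) = 12.2/(0.3081 × 3.628) = 10.914425 rev/s
rpm = 60·n = 654.865490

rpm = 654.87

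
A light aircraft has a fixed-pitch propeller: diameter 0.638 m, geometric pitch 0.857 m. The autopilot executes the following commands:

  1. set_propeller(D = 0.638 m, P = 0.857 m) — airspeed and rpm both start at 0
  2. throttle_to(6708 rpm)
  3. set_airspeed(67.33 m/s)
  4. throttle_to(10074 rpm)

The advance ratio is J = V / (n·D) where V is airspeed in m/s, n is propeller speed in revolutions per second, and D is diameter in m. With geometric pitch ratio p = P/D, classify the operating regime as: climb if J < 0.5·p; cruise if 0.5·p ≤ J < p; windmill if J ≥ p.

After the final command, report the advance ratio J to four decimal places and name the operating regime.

J = 0.6285, regime = climb

set_propeller: D = 0.638 m, P = 0.857 m (p = P/D = 1.343260); state ← (V=0, rpm=0)
throttle_to(6708): rpm ← 6708
set_airspeed(67.33): V ← 67.33 m/s
throttle_to(10074): rpm ← 10074
final state: V = 67.33 m/s, rpm = 10074 → n = rpm/60 = 167.900000 rev/s
J = V / (n·D) = 67.33 / (167.900000 × 0.638) = 0.628546
regime bands: climb J<0.6716 | cruise [0.6716, 1.3433) | windmill J≥1.3433
J = 0.6285 → climb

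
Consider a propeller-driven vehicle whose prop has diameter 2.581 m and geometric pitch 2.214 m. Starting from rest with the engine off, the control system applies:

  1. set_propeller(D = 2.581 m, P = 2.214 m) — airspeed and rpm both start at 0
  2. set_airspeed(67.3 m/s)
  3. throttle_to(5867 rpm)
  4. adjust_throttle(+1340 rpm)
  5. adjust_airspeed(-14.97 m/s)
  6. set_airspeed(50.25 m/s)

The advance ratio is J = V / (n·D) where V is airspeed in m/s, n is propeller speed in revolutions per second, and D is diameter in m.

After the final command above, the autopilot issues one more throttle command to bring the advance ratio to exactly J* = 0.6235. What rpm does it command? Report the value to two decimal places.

set_propeller: D = 2.581 m, P = 2.214 m (p = P/D = 0.857807); state ← (V=0, rpm=0)
set_airspeed(67.3): V ← 67.3 m/s
throttle_to(5867): rpm ← 5867
adjust_throttle(+1340): rpm ← 5867 +1340 = 7207
adjust_airspeed(-14.97): V ← 67.3 -14.97 = 52.33 m/s
set_airspeed(50.25): V ← 50.25 m/s
final state: V = 50.25 m/s, rpm = 7207 → n = rpm/60 = 120.116667 rev/s
target J* = 0.6235; solve J* = V/(n·D) for n: n = V/(J*·D) = 50.25/(0.6235 × 2.581) = 31.225658 rev/s
rpm = 60·n = 1873.539501

rpm = 1873.54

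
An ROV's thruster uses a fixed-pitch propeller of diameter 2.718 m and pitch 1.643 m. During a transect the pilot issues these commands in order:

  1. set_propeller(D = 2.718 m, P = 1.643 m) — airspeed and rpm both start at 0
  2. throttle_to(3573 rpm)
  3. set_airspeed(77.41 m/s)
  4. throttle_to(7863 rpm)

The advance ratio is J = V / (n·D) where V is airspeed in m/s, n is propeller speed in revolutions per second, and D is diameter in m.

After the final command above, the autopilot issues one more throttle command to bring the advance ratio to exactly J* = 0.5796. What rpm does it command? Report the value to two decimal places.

set_propeller: D = 2.718 m, P = 1.643 m (p = P/D = 0.604489); state ← (V=0, rpm=0)
throttle_to(3573): rpm ← 3573
set_airspeed(77.41): V ← 77.41 m/s
throttle_to(7863): rpm ← 7863
final state: V = 77.41 m/s, rpm = 7863 → n = rpm/60 = 131.050000 rev/s
target J* = 0.5796; solve J* = V/(n·D) for n: n = V/(J*·D) = 77.41/(0.5796 × 2.718) = 49.138199 rev/s
rpm = 60·n = 2948.291964

rpm = 2948.29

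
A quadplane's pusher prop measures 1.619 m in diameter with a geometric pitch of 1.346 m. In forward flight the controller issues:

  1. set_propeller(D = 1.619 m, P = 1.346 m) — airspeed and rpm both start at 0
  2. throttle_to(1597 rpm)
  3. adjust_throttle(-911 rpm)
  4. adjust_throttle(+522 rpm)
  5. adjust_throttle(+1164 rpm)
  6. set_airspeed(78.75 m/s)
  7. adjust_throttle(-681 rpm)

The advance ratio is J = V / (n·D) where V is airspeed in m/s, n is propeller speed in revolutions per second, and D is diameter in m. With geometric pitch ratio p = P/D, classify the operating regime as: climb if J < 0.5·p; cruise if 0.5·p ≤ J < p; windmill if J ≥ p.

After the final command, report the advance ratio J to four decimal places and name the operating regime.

J = 1.7259, regime = windmill

set_propeller: D = 1.619 m, P = 1.346 m (p = P/D = 0.831377); state ← (V=0, rpm=0)
throttle_to(1597): rpm ← 1597
adjust_throttle(-911): rpm ← 1597 -911 = 686
adjust_throttle(+522): rpm ← 686 +522 = 1208
adjust_throttle(+1164): rpm ← 1208 +1164 = 2372
set_airspeed(78.75): V ← 78.75 m/s
adjust_throttle(-681): rpm ← 2372 -681 = 1691
final state: V = 78.75 m/s, rpm = 1691 → n = rpm/60 = 28.183333 rev/s
J = V / (n·D) = 78.75 / (28.183333 × 1.619) = 1.725883
regime bands: climb J<0.4157 | cruise [0.4157, 0.8314) | windmill J≥0.8314
J = 1.7259 → windmill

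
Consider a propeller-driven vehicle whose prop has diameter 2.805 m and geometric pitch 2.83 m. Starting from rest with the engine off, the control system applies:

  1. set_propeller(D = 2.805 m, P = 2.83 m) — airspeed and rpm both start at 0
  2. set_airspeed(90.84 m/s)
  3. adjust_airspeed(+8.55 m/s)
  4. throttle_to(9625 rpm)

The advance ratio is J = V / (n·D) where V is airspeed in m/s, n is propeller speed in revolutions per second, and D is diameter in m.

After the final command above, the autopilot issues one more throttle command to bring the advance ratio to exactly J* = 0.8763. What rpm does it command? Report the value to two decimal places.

set_propeller: D = 2.805 m, P = 2.83 m (p = P/D = 1.008913); state ← (V=0, rpm=0)
set_airspeed(90.84): V ← 90.84 m/s
adjust_airspeed(+8.55): V ← 90.84 +8.55 = 99.39 m/s
throttle_to(9625): rpm ← 9625
final state: V = 99.39 m/s, rpm = 9625 → n = rpm/60 = 160.416667 rev/s
target J* = 0.8763; solve J* = V/(n·D) for n: n = V/(J*·D) = 99.39/(0.8763 × 2.805) = 40.434960 rev/s
rpm = 60·n = 2426.097575

rpm = 2426.10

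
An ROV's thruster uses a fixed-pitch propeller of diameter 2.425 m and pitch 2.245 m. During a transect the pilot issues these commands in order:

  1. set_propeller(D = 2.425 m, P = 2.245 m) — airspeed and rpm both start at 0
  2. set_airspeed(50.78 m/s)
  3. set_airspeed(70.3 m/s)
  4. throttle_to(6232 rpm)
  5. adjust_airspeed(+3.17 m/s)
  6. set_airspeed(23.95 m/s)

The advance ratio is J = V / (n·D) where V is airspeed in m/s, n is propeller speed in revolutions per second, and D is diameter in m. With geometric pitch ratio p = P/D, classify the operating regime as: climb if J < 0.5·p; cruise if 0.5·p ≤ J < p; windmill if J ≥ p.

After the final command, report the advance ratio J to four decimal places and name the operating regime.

J = 0.0951, regime = climb

set_propeller: D = 2.425 m, P = 2.245 m (p = P/D = 0.925773); state ← (V=0, rpm=0)
set_airspeed(50.78): V ← 50.78 m/s
set_airspeed(70.3): V ← 70.3 m/s
throttle_to(6232): rpm ← 6232
adjust_airspeed(+3.17): V ← 70.3 +3.17 = 73.47 m/s
set_airspeed(23.95): V ← 23.95 m/s
final state: V = 23.95 m/s, rpm = 6232 → n = rpm/60 = 103.866667 rev/s
J = V / (n·D) = 23.95 / (103.866667 × 2.425) = 0.095086
regime bands: climb J<0.4629 | cruise [0.4629, 0.9258) | windmill J≥0.9258
J = 0.0951 → climb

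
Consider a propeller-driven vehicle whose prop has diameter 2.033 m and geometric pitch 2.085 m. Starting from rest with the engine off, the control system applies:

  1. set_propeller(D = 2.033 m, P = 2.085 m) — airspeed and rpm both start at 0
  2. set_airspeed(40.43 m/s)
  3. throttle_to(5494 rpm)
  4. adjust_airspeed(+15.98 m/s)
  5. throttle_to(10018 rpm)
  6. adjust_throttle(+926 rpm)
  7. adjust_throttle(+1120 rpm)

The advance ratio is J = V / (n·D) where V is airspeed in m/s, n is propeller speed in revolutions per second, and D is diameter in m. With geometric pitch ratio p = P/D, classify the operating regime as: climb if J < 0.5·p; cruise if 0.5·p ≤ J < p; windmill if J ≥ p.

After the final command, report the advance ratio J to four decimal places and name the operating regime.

J = 0.1380, regime = climb

set_propeller: D = 2.033 m, P = 2.085 m (p = P/D = 1.025578); state ← (V=0, rpm=0)
set_airspeed(40.43): V ← 40.43 m/s
throttle_to(5494): rpm ← 5494
adjust_airspeed(+15.98): V ← 40.43 +15.98 = 56.41 m/s
throttle_to(10018): rpm ← 10018
adjust_throttle(+926): rpm ← 10018 +926 = 10944
adjust_throttle(+1120): rpm ← 10944 +1120 = 12064
final state: V = 56.41 m/s, rpm = 12064 → n = rpm/60 = 201.066667 rev/s
J = V / (n·D) = 56.41 / (201.066667 × 2.033) = 0.138000
regime bands: climb J<0.5128 | cruise [0.5128, 1.0256) | windmill J≥1.0256
J = 0.1380 → climb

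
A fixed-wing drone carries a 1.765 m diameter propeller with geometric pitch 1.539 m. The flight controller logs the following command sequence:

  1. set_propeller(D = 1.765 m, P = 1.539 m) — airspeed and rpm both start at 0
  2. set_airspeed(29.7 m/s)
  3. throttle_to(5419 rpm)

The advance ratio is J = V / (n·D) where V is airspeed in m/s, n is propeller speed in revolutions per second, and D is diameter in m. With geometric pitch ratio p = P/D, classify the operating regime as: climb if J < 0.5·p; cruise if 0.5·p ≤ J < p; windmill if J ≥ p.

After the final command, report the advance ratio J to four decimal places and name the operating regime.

set_propeller: D = 1.765 m, P = 1.539 m (p = P/D = 0.871955); state ← (V=0, rpm=0)
set_airspeed(29.7): V ← 29.7 m/s
throttle_to(5419): rpm ← 5419
final state: V = 29.7 m/s, rpm = 5419 → n = rpm/60 = 90.316667 rev/s
J = V / (n·D) = 29.7 / (90.316667 × 1.765) = 0.186313
regime bands: climb J<0.4360 | cruise [0.4360, 0.8720) | windmill J≥0.8720
J = 0.1863 → climb

J = 0.1863, regime = climb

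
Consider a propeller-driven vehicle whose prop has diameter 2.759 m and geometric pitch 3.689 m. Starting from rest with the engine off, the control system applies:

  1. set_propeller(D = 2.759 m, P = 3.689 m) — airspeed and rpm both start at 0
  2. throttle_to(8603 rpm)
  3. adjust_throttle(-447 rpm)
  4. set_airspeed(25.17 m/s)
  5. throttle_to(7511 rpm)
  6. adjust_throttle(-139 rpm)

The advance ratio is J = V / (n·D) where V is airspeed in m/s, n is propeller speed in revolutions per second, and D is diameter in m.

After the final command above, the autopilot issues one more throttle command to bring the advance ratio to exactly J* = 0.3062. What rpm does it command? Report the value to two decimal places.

set_propeller: D = 2.759 m, P = 3.689 m (p = P/D = 1.337079); state ← (V=0, rpm=0)
throttle_to(8603): rpm ← 8603
adjust_throttle(-447): rpm ← 8603 -447 = 8156
set_airspeed(25.17): V ← 25.17 m/s
throttle_to(7511): rpm ← 7511
adjust_throttle(-139): rpm ← 7511 -139 = 7372
final state: V = 25.17 m/s, rpm = 7372 → n = rpm/60 = 122.866667 rev/s
target J* = 0.3062; solve J* = V/(n·D) for n: n = V/(J*·D) = 25.17/(0.3062 × 2.759) = 29.793830 rev/s
rpm = 60·n = 1787.629772

rpm = 1787.63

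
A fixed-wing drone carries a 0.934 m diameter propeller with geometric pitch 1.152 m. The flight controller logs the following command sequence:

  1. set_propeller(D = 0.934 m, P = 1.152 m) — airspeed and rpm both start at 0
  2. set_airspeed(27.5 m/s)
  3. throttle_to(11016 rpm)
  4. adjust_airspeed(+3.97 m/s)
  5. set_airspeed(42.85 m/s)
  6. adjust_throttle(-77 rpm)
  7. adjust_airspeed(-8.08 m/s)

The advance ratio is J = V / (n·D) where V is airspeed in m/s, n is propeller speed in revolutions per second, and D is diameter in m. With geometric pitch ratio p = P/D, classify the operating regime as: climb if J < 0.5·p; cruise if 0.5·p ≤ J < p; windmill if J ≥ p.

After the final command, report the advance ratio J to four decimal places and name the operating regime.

J = 0.2042, regime = climb

set_propeller: D = 0.934 m, P = 1.152 m (p = P/D = 1.233405); state ← (V=0, rpm=0)
set_airspeed(27.5): V ← 27.5 m/s
throttle_to(11016): rpm ← 11016
adjust_airspeed(+3.97): V ← 27.5 +3.97 = 31.47 m/s
set_airspeed(42.85): V ← 42.85 m/s
adjust_throttle(-77): rpm ← 11016 -77 = 10939
adjust_airspeed(-8.08): V ← 42.85 -8.08 = 34.77 m/s
final state: V = 34.77 m/s, rpm = 10939 → n = rpm/60 = 182.316667 rev/s
J = V / (n·D) = 34.77 / (182.316667 × 0.934) = 0.204189
regime bands: climb J<0.6167 | cruise [0.6167, 1.2334) | windmill J≥1.2334
J = 0.2042 → climb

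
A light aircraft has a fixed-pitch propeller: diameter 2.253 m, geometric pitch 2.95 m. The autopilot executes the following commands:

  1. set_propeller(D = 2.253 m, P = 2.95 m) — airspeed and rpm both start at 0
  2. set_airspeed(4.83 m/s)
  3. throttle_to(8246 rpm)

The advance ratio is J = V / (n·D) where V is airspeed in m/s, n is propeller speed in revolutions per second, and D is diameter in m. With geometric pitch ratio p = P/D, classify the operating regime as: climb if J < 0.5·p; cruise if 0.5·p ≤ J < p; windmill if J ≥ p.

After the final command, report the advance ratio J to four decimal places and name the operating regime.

set_propeller: D = 2.253 m, P = 2.95 m (p = P/D = 1.309365); state ← (V=0, rpm=0)
set_airspeed(4.83): V ← 4.83 m/s
throttle_to(8246): rpm ← 8246
final state: V = 4.83 m/s, rpm = 8246 → n = rpm/60 = 137.433333 rev/s
J = V / (n·D) = 4.83 / (137.433333 × 2.253) = 0.015599
regime bands: climb J<0.6547 | cruise [0.6547, 1.3094) | windmill J≥1.3094
J = 0.0156 → climb

J = 0.0156, regime = climb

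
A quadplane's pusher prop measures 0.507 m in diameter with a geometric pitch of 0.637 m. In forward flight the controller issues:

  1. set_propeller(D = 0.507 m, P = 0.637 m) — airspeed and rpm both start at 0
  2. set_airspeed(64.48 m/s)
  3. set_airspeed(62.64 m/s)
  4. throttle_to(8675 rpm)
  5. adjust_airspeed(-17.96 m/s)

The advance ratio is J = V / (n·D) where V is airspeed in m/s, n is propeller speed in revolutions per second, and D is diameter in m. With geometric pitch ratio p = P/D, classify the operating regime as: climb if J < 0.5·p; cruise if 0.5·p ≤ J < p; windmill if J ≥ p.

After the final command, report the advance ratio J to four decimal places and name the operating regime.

J = 0.6095, regime = climb

set_propeller: D = 0.507 m, P = 0.637 m (p = P/D = 1.256410); state ← (V=0, rpm=0)
set_airspeed(64.48): V ← 64.48 m/s
set_airspeed(62.64): V ← 62.64 m/s
throttle_to(8675): rpm ← 8675
adjust_airspeed(-17.96): V ← 62.64 -17.96 = 44.68 m/s
final state: V = 44.68 m/s, rpm = 8675 → n = rpm/60 = 144.583333 rev/s
J = V / (n·D) = 44.68 / (144.583333 × 0.507) = 0.609519
regime bands: climb J<0.6282 | cruise [0.6282, 1.2564) | windmill J≥1.2564
J = 0.6095 → climb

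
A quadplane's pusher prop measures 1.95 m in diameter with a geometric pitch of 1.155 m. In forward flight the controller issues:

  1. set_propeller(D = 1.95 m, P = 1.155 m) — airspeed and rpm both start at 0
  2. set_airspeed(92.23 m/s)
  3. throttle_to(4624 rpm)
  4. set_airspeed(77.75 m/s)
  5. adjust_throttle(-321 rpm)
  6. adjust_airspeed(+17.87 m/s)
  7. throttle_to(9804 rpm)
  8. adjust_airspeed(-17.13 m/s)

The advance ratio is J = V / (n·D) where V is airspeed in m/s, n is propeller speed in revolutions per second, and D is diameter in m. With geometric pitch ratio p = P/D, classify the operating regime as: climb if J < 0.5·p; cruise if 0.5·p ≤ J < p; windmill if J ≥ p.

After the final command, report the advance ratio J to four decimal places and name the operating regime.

J = 0.2463, regime = climb

set_propeller: D = 1.95 m, P = 1.155 m (p = P/D = 0.592308); state ← (V=0, rpm=0)
set_airspeed(92.23): V ← 92.23 m/s
throttle_to(4624): rpm ← 4624
set_airspeed(77.75): V ← 77.75 m/s
adjust_throttle(-321): rpm ← 4624 -321 = 4303
adjust_airspeed(+17.87): V ← 77.75 +17.87 = 95.62 m/s
throttle_to(9804): rpm ← 9804
adjust_airspeed(-17.13): V ← 95.62 -17.13 = 78.49 m/s
final state: V = 78.49 m/s, rpm = 9804 → n = rpm/60 = 163.400000 rev/s
J = V / (n·D) = 78.49 / (163.400000 × 1.95) = 0.246336
regime bands: climb J<0.2962 | cruise [0.2962, 0.5923) | windmill J≥0.5923
J = 0.2463 → climb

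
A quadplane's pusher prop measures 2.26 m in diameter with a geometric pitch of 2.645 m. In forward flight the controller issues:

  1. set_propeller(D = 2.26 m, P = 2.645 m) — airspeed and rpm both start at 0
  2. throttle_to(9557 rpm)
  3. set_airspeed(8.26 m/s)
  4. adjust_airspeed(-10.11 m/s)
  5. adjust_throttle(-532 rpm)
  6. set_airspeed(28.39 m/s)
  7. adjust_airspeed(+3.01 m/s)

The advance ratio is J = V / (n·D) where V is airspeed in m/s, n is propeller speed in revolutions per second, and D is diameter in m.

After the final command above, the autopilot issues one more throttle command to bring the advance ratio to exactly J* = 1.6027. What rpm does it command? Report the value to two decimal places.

set_propeller: D = 2.26 m, P = 2.645 m (p = P/D = 1.170354); state ← (V=0, rpm=0)
throttle_to(9557): rpm ← 9557
set_airspeed(8.26): V ← 8.26 m/s
adjust_airspeed(-10.11): V ← 8.26 -10.11 = -1.85 m/s
adjust_throttle(-532): rpm ← 9557 -532 = 9025
set_airspeed(28.39): V ← 28.39 m/s
adjust_airspeed(+3.01): V ← 28.39 +3.01 = 31.4 m/s
final state: V = 31.4 m/s, rpm = 9025 → n = rpm/60 = 150.416667 rev/s
target J* = 1.6027; solve J* = V/(n·D) for n: n = V/(J*·D) = 31.4/(1.6027 × 2.26) = 8.668999 rev/s
rpm = 60·n = 520.139963

rpm = 520.14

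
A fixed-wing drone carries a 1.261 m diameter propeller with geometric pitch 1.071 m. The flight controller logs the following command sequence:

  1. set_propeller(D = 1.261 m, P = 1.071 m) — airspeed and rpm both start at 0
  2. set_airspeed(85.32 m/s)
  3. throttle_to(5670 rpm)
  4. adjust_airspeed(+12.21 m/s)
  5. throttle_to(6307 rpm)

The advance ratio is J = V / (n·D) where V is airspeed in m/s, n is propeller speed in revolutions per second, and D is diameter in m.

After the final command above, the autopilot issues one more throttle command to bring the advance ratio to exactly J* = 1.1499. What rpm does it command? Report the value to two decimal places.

rpm = 4035.66

set_propeller: D = 1.261 m, P = 1.071 m (p = P/D = 0.849326); state ← (V=0, rpm=0)
set_airspeed(85.32): V ← 85.32 m/s
throttle_to(5670): rpm ← 5670
adjust_airspeed(+12.21): V ← 85.32 +12.21 = 97.53 m/s
throttle_to(6307): rpm ← 6307
final state: V = 97.53 m/s, rpm = 6307 → n = rpm/60 = 105.116667 rev/s
target J* = 1.1499; solve J* = V/(n·D) for n: n = V/(J*·D) = 97.53/(1.1499 × 1.261) = 67.260960 rev/s
rpm = 60·n = 4035.657619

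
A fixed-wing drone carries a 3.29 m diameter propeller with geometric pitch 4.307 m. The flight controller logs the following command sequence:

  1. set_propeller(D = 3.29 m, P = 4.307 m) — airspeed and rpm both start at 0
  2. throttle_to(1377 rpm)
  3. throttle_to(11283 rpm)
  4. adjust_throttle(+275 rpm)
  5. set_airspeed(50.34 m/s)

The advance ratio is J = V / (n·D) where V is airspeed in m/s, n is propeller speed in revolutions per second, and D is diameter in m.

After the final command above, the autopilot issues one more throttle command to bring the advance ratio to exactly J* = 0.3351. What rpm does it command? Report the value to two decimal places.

rpm = 2739.64

set_propeller: D = 3.29 m, P = 4.307 m (p = P/D = 1.309119); state ← (V=0, rpm=0)
throttle_to(1377): rpm ← 1377
throttle_to(11283): rpm ← 11283
adjust_throttle(+275): rpm ← 11283 +275 = 11558
set_airspeed(50.34): V ← 50.34 m/s
final state: V = 50.34 m/s, rpm = 11558 → n = rpm/60 = 192.633333 rev/s
target J* = 0.3351; solve J* = V/(n·D) for n: n = V/(J*·D) = 50.34/(0.3351 × 3.29) = 45.660734 rev/s
rpm = 60·n = 2739.644020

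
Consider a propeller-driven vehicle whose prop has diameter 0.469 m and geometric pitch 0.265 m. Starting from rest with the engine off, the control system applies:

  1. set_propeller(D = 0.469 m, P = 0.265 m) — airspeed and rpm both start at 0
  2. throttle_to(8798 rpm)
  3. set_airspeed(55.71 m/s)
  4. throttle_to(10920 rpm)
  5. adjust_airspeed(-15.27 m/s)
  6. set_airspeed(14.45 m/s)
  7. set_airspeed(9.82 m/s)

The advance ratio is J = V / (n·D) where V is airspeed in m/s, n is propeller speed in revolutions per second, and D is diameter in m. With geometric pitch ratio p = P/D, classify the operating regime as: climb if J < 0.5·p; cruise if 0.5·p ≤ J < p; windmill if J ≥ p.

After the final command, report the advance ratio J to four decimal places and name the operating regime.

J = 0.1150, regime = climb

set_propeller: D = 0.469 m, P = 0.265 m (p = P/D = 0.565032); state ← (V=0, rpm=0)
throttle_to(8798): rpm ← 8798
set_airspeed(55.71): V ← 55.71 m/s
throttle_to(10920): rpm ← 10920
adjust_airspeed(-15.27): V ← 55.71 -15.27 = 40.44 m/s
set_airspeed(14.45): V ← 14.45 m/s
set_airspeed(9.82): V ← 9.82 m/s
final state: V = 9.82 m/s, rpm = 10920 → n = rpm/60 = 182.000000 rev/s
J = V / (n·D) = 9.82 / (182.000000 × 0.469) = 0.115045
regime bands: climb J<0.2825 | cruise [0.2825, 0.5650) | windmill J≥0.5650
J = 0.1150 → climb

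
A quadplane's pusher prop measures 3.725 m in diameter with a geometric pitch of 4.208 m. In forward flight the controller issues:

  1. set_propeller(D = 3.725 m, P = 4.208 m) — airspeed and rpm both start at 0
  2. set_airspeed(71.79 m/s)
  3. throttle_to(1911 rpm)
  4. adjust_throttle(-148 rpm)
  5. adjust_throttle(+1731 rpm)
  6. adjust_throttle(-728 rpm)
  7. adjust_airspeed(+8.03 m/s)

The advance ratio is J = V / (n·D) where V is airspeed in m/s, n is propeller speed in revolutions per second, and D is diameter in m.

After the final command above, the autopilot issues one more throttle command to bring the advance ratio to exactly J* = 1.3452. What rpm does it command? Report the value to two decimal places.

rpm = 955.76

set_propeller: D = 3.725 m, P = 4.208 m (p = P/D = 1.129664); state ← (V=0, rpm=0)
set_airspeed(71.79): V ← 71.79 m/s
throttle_to(1911): rpm ← 1911
adjust_throttle(-148): rpm ← 1911 -148 = 1763
adjust_throttle(+1731): rpm ← 1763 +1731 = 3494
adjust_throttle(-728): rpm ← 3494 -728 = 2766
adjust_airspeed(+8.03): V ← 71.79 +8.03 = 79.82 m/s
final state: V = 79.82 m/s, rpm = 2766 → n = rpm/60 = 46.100000 rev/s
target J* = 1.3452; solve J* = V/(n·D) for n: n = V/(J*·D) = 79.82/(1.3452 × 3.725) = 15.929370 rev/s
rpm = 60·n = 955.762173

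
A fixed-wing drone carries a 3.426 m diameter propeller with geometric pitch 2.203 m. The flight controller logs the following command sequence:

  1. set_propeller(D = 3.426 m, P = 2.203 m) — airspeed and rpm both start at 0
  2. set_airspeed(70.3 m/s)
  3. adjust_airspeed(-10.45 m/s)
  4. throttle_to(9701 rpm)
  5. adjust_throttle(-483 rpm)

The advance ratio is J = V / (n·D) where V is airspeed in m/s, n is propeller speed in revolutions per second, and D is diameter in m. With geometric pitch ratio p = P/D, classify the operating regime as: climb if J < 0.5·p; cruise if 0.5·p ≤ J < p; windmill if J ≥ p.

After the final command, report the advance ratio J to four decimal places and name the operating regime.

J = 0.1137, regime = climb

set_propeller: D = 3.426 m, P = 2.203 m (p = P/D = 0.643024); state ← (V=0, rpm=0)
set_airspeed(70.3): V ← 70.3 m/s
adjust_airspeed(-10.45): V ← 70.3 -10.45 = 59.85 m/s
throttle_to(9701): rpm ← 9701
adjust_throttle(-483): rpm ← 9701 -483 = 9218
final state: V = 59.85 m/s, rpm = 9218 → n = rpm/60 = 153.633333 rev/s
J = V / (n·D) = 59.85 / (153.633333 × 3.426) = 0.113708
regime bands: climb J<0.3215 | cruise [0.3215, 0.6430) | windmill J≥0.6430
J = 0.1137 → climb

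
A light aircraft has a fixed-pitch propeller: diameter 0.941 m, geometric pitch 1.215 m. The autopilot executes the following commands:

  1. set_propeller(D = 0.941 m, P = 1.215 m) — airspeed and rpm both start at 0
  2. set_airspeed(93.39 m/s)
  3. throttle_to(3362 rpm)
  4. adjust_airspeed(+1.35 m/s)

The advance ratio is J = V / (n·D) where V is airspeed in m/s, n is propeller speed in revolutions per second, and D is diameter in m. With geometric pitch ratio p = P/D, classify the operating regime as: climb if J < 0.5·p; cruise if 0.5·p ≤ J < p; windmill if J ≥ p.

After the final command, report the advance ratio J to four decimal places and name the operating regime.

set_propeller: D = 0.941 m, P = 1.215 m (p = P/D = 1.291180); state ← (V=0, rpm=0)
set_airspeed(93.39): V ← 93.39 m/s
throttle_to(3362): rpm ← 3362
adjust_airspeed(+1.35): V ← 93.39 +1.35 = 94.74 m/s
final state: V = 94.74 m/s, rpm = 3362 → n = rpm/60 = 56.033333 rev/s
J = V / (n·D) = 94.74 / (56.033333 × 0.941) = 1.796790
regime bands: climb J<0.6456 | cruise [0.6456, 1.2912) | windmill J≥1.2912
J = 1.7968 → windmill

J = 1.7968, regime = windmill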